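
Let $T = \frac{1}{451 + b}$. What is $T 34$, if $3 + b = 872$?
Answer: $\frac{17}{660} \approx 0.025758$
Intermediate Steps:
$b = 869$ ($b = -3 + 872 = 869$)
$T = \frac{1}{1320}$ ($T = \frac{1}{451 + 869} = \frac{1}{1320} \approx 0.00075758$)
$T 34 = \frac{1}{1320} \cdot 34 = \frac{17}{660}$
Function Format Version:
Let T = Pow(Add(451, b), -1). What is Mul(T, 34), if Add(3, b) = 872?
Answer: Rational(17, 660) ≈ 0.025758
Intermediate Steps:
b = 869 (b = Add(-3, 872) = 869)
T = Rational(1, 1320) (T = Pow(Add(451, 869), -1) = Pow(1320, -1) = Rational(1, 1320) ≈ 0.00075758)
Mul(T, 34) = Mul(Rational(1, 1320), 34) = Rational(17, 660)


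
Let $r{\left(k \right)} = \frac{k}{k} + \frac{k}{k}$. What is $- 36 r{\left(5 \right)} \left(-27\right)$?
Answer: $1944$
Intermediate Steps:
$r{\left(k \right)} = 2$ ($r{\left(k \right)} = 1 + 1 = 2$)
$- 36 r{\left(5 \right)} \left(-27\right) = \left(-36\right) 2 \left(-27\right) = \left(-72\right) \left(-27\right) = 1944$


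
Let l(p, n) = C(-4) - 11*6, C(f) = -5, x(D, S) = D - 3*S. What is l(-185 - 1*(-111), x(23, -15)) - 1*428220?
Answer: -428291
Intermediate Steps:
l(p, n) = -71 (l(p, n) = -5 - 11*6 = -5 - 66 = -71)
l(-185 - 1*(-111), x(23, -15)) - 1*428220 = -71 - 1*428220 = -71 - 428220 = -428291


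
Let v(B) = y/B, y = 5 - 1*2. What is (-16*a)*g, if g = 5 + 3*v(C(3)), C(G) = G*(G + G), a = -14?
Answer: 1232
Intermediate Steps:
C(G) = 2*G² (C(G) = G*(2*G) = 2*G²)
y = 3 (y = 5 - 2 = 3)
v(B) = 3/B
g = 11/2 (g = 5 + 3*(3/((2*3²))) = 5 + 3*(3/((2*9))) = 5 + 3*(3/18) = 5 + 3*(3*(1/18)) = 5 + 3*(⅙) = 5 + ½ = 11/2 ≈ 5.5000)
(-16*a)*g = -16*(-14)*(11/2) = 224*(11/2) = 1232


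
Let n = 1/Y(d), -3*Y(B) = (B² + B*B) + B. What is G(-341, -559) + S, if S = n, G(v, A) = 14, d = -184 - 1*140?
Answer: 978263/69876 ≈ 14.000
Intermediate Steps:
d = -324 (d = -184 - 140 = -324)
Y(B) = -2*B²/3 - B/3 (Y(B) = -((B² + B*B) + B)/3 = -((B² + B²) + B)/3 = -(2*B² + B)/3 = -(B + 2*B²)/3 = -2*B²/3 - B/3)
n = -1/69876 (n = 1/(-⅓*(-324)*(1 + 2*(-324))) = 1/(-⅓*(-324)*(1 - 648)) = 1/(-⅓*(-324)*(-647)) = 1/(-69876) = -1/69876 ≈ -1.4311e-5)
S = -1/69876 ≈ -1.4311e-5
G(-341, -559) + S = 14 - 1/69876 = 978263/69876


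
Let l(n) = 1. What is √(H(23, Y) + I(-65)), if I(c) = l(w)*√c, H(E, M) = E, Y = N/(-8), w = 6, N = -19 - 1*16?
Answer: √(23 + I*√65) ≈ 4.8668 + 0.82829*I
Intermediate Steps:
N = -35 (N = -19 - 16 = -35)
Y = 35/8 (Y = -35/(-8) = -35*(-⅛) = 35/8 ≈ 4.3750)
I(c) = √c (I(c) = 1*√c = √c)
√(H(23, Y) + I(-65)) = √(23 + √(-65)) = √(23 + I*√65)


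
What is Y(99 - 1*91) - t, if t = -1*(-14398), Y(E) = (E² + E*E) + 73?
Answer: -14197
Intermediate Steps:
Y(E) = 73 + 2*E² (Y(E) = (E² + E²) + 73 = 2*E² + 73 = 73 + 2*E²)
t = 14398
Y(99 - 1*91) - t = (73 + 2*(99 - 1*91)²) - 1*14398 = (73 + 2*(99 - 91)²) - 14398 = (73 + 2*8²) - 14398 = (73 + 2*64) - 14398 = (73 + 128) - 14398 = 201 - 14398 = -14197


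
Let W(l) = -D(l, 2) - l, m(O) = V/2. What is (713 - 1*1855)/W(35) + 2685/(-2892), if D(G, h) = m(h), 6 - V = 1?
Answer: 2134651/72300 ≈ 29.525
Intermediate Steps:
V = 5 (V = 6 - 1*1 = 6 - 1 = 5)
m(O) = 5/2
D(G, h) = 5/2
W(l) = -5/2 - l (W(l) = -1*5/2 - l = -5/2 - l)
(713 - 1*1855)/W(35) + 2685/(-2892) = (713 - 1*1855)/(-5/2 - 1*35) + 2685/(-2892) = (713 - 1855)/(-5/2 - 35) + 2685*(-1/2892) = -1142/(-75/2) - 895/964 = -1142*(-2/75) - 895/964 = 2284/75 - 895/964 = 2134651/72300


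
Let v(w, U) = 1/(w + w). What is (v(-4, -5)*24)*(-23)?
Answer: 69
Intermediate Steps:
v(w, U) = 1/(2*w)
(v(-4, -5)*24)*(-23) = (((½)/(-4))*24)*(-23) = (((½)*(-¼))*24)*(-23) = -⅛*24*(-23) = -3*(-23) = 69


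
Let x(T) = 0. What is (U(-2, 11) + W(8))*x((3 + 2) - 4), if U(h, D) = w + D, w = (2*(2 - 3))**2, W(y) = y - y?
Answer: 0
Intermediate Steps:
W(y) = 0
w = 4 (w = (2*(-1))**2 = (-2)**2 = 4)
U(h, D) = 4 + D
(U(-2, 11) + W(8))*x((3 + 2) - 4) = ((4 + 11) + 0)*0 = (15 + 0)*0 = 15*0 = 0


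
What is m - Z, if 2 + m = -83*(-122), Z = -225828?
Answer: 235952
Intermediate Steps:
m = 10124 (m = -2 - 83*(-122) = -2 + 10126 = 10124)
m - Z = 10124 - 1*(-225828) = 10124 + 225828 = 235952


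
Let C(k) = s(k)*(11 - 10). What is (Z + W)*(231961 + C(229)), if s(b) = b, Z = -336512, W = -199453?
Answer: -124445713350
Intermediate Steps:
C(k) = k (C(k) = k*(11 - 10) = k*1 = k)
(Z + W)*(231961 + C(229)) = (-336512 - 199453)*(231961 + 229) = -535965*232190 = -124445713350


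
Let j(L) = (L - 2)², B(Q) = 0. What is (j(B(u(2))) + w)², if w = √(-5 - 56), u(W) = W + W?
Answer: (4 + I*√61)² ≈ -45.0 + 62.482*I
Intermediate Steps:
u(W) = 2*W
j(L) = (-2 + L)²
w = I*√61 (w = √(-61) = I*√61 ≈ 7.8102*I)
(j(B(u(2))) + w)² = ((-2 + 0)² + I*√61)² = ((-2)² + I*√61)² = (4 + I*√61)²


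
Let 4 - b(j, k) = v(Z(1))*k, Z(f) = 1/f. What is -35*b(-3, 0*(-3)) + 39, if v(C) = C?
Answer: -101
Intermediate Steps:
b(j, k) = 4 - k (b(j, k) = 4 - k/1 = 4 - k)
-35*b(-3, 0*(-3)) + 39 = -35*(4 - 0*(-3)) + 39 = -35*(4 - 1*0) + 39 = -35*(4 + 0) + 39 = -35*4 + 39 = -140 + 39 = -101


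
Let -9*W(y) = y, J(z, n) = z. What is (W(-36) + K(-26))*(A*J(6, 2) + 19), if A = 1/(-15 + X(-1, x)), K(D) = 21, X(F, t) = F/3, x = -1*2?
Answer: 10700/23 ≈ 465.22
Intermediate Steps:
x = -2
X(F, t) = F/3 (X(F, t) = F*(1/3) = F/3)
A = -3/46 (A = 1/(-15 + (1/3)*(-1)) = 1/(-15 - 1/3) = 1/(-46/3) = -3/46 ≈ -0.065217)
W(y) = -y/9
(W(-36) + K(-26))*(A*J(6, 2) + 19) = (-1/9*(-36) + 21)*(-3/46*6 + 19) = (4 + 21)*(-9/23 + 19) = 25*(428/23) = 10700/23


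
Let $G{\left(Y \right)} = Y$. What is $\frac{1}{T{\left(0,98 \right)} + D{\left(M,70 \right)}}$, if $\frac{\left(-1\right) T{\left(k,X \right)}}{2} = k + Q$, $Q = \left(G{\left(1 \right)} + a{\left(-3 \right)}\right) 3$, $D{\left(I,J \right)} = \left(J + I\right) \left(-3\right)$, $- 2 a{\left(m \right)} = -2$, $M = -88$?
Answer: $\frac{1}{42} \approx 0.02381$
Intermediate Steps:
$a{\left(m \right)} = 1$ ($a{\left(m \right)} = \left(- \frac{1}{2}\right) \left(-2\right) = 1$)
$D{\left(I,J \right)} = - 3 I - 3 J$ ($D{\left(I,J \right)} = \left(I + J\right) \left(-3\right) = - 3 I - 3 J$)
$Q = 6$ ($Q = \left(1 + 1\right) 3 = 2 \cdot 3 = 6$)
$T{\left(k,X \right)} = -12 - 2 k$ ($T{\left(k,X \right)} = - 2 \left(k + 6\right) = - 2 \left(6 + k\right) = -12 - 2 k$)
$\frac{1}{T{\left(0,98 \right)} + D{\left(M,70 \right)}} = \frac{1}{\left(-12 - 0\right) - -54} = \frac{1}{\left(-12 + 0\right) + \left(264 - 210\right)} = \frac{1}{-12 + 54} = \frac{1}{42}$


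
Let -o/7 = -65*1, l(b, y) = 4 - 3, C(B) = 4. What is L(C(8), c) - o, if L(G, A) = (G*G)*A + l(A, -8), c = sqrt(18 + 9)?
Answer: -454 + 48*sqrt(3) ≈ -370.86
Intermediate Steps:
l(b, y) = 1
o = 455 (o = -(-455) = -7*(-65) = 455)
c = 3*sqrt(3) (c = sqrt(27) = 3*sqrt(3) ≈ 5.1962)
L(G, A) = 1 + A*G**2 (L(G, A) = (G*G)*A + 1 = G**2*A + 1 = A*G**2 + 1 = 1 + A*G**2)
L(C(8), c) - o = (1 + (3*sqrt(3))*4**2) - 1*455 = (1 + (3*sqrt(3))*16) - 455 = (1 + 48*sqrt(3)) - 455 = -454 + 48*sqrt(3)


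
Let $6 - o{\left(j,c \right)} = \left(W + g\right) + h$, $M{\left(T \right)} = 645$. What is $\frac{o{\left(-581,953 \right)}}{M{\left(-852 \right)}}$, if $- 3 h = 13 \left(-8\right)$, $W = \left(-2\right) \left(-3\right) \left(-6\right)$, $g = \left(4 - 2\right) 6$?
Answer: $- \frac{14}{1935} \approx -0.0072351$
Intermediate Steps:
$g = 12$ ($g = 2 \cdot 6 = 12$)
$W = -36$ ($W = 6 \left(-6\right) = -36$)
$h = \frac{104}{3}$ ($h = - \frac{13 \left(-8\right)}{3} = \left(- \frac{1}{3}\right) \left(-104\right) = \frac{104}{3} \approx 34.667$)
$o{\left(j,c \right)} = - \frac{14}{3}$ ($o{\left(j,c \right)} = 6 - \left(\left(-36 + 12\right) + \frac{104}{3}\right) = 6 - \left(-24 + \frac{104}{3}\right) = 6 - \frac{32}{3} = - \frac{14}{3}$)
$\frac{o{\left(-581,953 \right)}}{M{\left(-852 \right)}} = - \frac{14}{3 \cdot 645} = \left(- \frac{14}{3}\right) \frac{1}{645} = - \frac{14}{1935}$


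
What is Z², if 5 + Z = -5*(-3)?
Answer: 100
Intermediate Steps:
Z = 10 (Z = -5 - 5*(-3) = -5 + 15 = 10)
Z² = 10² = 100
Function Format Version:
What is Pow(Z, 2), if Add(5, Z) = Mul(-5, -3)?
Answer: 100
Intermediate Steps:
Z = 10 (Z = Add(-5, Mul(-5, -3)) = Add(-5, 15) = 10)
Pow(Z, 2) = Pow(10, 2) = 100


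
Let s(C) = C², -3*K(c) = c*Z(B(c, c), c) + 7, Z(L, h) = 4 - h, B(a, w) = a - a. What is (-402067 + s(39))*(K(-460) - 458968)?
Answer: 466023655166/3 ≈ 1.5534e+11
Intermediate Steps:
B(a, w) = 0
K(c) = -7/3 - c*(4 - c)/3 (K(c) = -(c*(4 - c) + 7)/3 = -(7 + c*(4 - c))/3 = -7/3 - c*(4 - c)/3)
(-402067 + s(39))*(K(-460) - 458968) = (-402067 + 39²)*((-7/3 + (⅓)*(-460)*(-4 - 460)) - 458968) = (-402067 + 1521)*((-7/3 + (⅓)*(-460)*(-464)) - 458968) = -400546*((-7/3 + 213440/3) - 458968) = -400546*(213433/3 - 458968) = -400546*(-1163471/3) = 466023655166/3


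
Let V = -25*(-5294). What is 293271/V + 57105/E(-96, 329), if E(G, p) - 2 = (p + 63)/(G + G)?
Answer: -181388028729/132350 ≈ -1.3705e+6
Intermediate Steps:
E(G, p) = 2 + (63 + p)/(2*G) (E(G, p) = 2 + (p + 63)/(G + G) = 2 + (63 + p)/((2*G)) = 2 + (63 + p)*(1/(2*G)) = 2 + (63 + p)/(2*G))
V = 132350
293271/V + 57105/E(-96, 329) = 293271/132350 + 57105/(((½)*(63 + 329 + 4*(-96))/(-96))) = 293271*(1/132350) + 57105/(((½)*(-1/96)*(63 + 329 - 384))) = 293271/132350 + 57105/(((½)*(-1/96)*8)) = 293271/132350 + 57105/(-1/24) = 293271/132350 + 57105*(-24) = 293271/132350 - 1370520 = -181388028729/132350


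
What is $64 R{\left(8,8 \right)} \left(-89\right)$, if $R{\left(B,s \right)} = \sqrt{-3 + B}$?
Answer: $- 5696 \sqrt{5} \approx -12737.0$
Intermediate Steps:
$64 R{\left(8,8 \right)} \left(-89\right) = 64 \sqrt{-3 + 8} \left(-89\right) = 64 \sqrt{5} \left(-89\right) = - 5696 \sqrt{5}$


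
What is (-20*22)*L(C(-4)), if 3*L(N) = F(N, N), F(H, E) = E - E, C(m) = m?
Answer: 0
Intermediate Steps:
F(H, E) = 0
L(N) = 0 (L(N) = (⅓)*0 = 0)
(-20*22)*L(C(-4)) = -20*22*0 = -440*0 = 0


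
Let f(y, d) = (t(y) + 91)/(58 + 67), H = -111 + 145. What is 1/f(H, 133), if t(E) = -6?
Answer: 25/17 ≈ 1.4706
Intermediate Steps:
H = 34
f(y, d) = 17/25 (f(y, d) = (-6 + 91)/(58 + 67) = 85/125 = 85*(1/125) = 17/25)
1/f(H, 133) = 1/(17/25) = 25/17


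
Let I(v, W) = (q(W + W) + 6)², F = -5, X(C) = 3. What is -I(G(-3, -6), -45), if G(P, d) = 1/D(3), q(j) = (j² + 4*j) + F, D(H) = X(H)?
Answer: -59923081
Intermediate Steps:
D(H) = 3
q(j) = -5 + j² + 4*j (q(j) = (j² + 4*j) - 5 = -5 + j² + 4*j)
G(P, d) = ⅓ (G(P, d) = 1/3 = ⅓)
I(v, W) = (1 + 4*W² + 8*W)² (I(v, W) = ((-5 + (W + W)² + 4*(W + W)) + 6)² = ((-5 + (2*W)² + 4*(2*W)) + 6)² = ((-5 + 4*W² + 8*W) + 6)² = (1 + 4*W² + 8*W)²)
-I(G(-3, -6), -45) = -(1 + 4*(-45)² + 8*(-45))² = -(1 + 4*2025 - 360)² = -(1 + 8100 - 360)² = -1*7741² = -1*59923081 = -59923081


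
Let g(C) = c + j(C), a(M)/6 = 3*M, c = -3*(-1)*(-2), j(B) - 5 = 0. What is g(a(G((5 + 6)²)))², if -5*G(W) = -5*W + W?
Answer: 1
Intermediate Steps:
j(B) = 5 (j(B) = 5 + 0 = 5)
c = -6 (c = 3*(-2) = -6)
G(W) = 4*W/5 (G(W) = -(-5*W + W)/5 = -(-4)*W/5 = 4*W/5)
a(M) = 18*M (a(M) = 6*(3*M) = 18*M)
g(C) = -1 (g(C) = -6 + 5 = -1)
g(a(G((5 + 6)²)))² = (-1)² = 1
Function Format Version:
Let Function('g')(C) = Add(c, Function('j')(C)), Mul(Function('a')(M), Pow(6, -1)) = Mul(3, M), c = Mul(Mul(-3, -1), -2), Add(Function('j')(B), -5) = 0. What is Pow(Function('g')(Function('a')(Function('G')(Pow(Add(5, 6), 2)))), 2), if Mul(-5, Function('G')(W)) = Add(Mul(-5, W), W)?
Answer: 1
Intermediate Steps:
Function('j')(B) = 5 (Function('j')(B) = Add(5, 0) = 5)
c = -6 (c = Mul(3, -2) = -6)
Function('G')(W) = Mul(Rational(4, 5), W) (Function('G')(W) = Mul(Rational(-1, 5), Add(Mul(-5, W), W)) = Mul(Rational(-1, 5), Mul(-4, W)) = Mul(Rational(4, 5), W))
Function('a')(M) = Mul(18, M) (Function('a')(M) = Mul(6, Mul(3, M)) = Mul(18, M))
Function('g')(C) = -1 (Function('g')(C) = Add(-6, 5) = -1)
Pow(Function('g')(Function('a')(Function('G')(Pow(Add(5, 6), 2)))), 2) = Pow(-1, 2) = 1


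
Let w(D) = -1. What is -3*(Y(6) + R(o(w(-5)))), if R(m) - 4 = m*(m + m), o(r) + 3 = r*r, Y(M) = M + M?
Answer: -72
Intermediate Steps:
Y(M) = 2*M
o(r) = -3 + r**2 (o(r) = -3 + r*r = -3 + r**2)
R(m) = 4 + 2*m**2 (R(m) = 4 + m*(m + m) = 4 + m*(2*m) = 4 + 2*m**2)
-3*(Y(6) + R(o(w(-5)))) = -3*(2*6 + (4 + 2*(-3 + (-1)**2)**2)) = -3*(12 + (4 + 2*(-3 + 1)**2)) = -3*(12 + (4 + 2*(-2)**2)) = -3*(12 + (4 + 2*4)) = -3*(12 + (4 + 8)) = -3*(12 + 12) = -3*24 = -72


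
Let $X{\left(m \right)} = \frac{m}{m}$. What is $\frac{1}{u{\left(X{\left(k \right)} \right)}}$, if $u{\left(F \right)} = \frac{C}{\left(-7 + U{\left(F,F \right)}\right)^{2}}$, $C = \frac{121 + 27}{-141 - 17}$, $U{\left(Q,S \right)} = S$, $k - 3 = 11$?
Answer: $- \frac{1422}{37} \approx -38.432$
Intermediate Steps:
$k = 14$ ($k = 3 + 11 = 14$)
$X{\left(m \right)} = 1$
$C = - \frac{74}{79}$ ($C = \frac{148}{-158} = 148 \left(- \frac{1}{158}\right) = - \frac{74}{79} \approx -0.93671$)
$u{\left(F \right)} = - \frac{74}{79 \left(-7 + F\right)^{2}}$
$\frac{1}{u{\left(X{\left(k \right)} \right)}} = \frac{1}{\left(- \frac{74}{79}\right) \frac{1}{\left(-7 + 1\right)^{2}}} = \frac{1}{\left(- \frac{74}{79}\right) \frac{1}{36}} = \frac{1}{- \frac{37}{1422}} = - \frac{1422}{37}$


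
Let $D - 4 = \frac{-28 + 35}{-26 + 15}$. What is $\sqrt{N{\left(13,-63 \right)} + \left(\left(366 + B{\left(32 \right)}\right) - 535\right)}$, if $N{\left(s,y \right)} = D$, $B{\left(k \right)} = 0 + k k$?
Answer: $\frac{\sqrt{103862}}{11} \approx 29.298$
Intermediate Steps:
$B{\left(k \right)} = k^{2}$ ($B{\left(k \right)} = 0 + k^{2} = k^{2}$)
$D = \frac{37}{11}$ ($D = 4 + \frac{-28 + 35}{-26 + 15} = 4 + \frac{7}{-11} = 4 + 7 \left(- \frac{1}{11}\right) = 4 - \frac{7}{11} = \frac{37}{11} \approx 3.3636$)
$N{\left(s,y \right)} = \frac{37}{11}$
$\sqrt{N{\left(13,-63 \right)} + \left(\left(366 + B{\left(32 \right)}\right) - 535\right)} = \sqrt{\frac{37}{11} + \left(\left(366 + 32^{2}\right) - 535\right)} = \sqrt{\frac{37}{11} + \left(\left(366 + 1024\right) - 535\right)} = \sqrt{\frac{37}{11} + \left(1390 - 535\right)} = \sqrt{\frac{37}{11} + 855} = \sqrt{\frac{9442}{11}} = \frac{\sqrt{103862}}{11}$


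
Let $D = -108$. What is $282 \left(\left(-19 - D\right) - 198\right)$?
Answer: $-30738$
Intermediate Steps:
$282 \left(\left(-19 - D\right) - 198\right) = 282 \left(\left(-19 - -108\right) - 198\right) = 282 \left(\left(-19 + 108\right) - 198\right) = 282 \left(89 - 198\right) = 282 \left(-109\right) = -30738$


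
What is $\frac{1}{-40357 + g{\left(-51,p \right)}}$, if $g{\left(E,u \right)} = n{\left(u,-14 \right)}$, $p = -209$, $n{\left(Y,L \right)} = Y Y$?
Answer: $\frac{1}{3324} \approx 0.00030084$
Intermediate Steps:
$n{\left(Y,L \right)} = Y^{2}$
$g{\left(E,u \right)} = u^{2}$
$\frac{1}{-40357 + g{\left(-51,p \right)}} = \frac{1}{-40357 + \left(-209\right)^{2}} = \frac{1}{-40357 + 43681} = \frac{1}{3324}$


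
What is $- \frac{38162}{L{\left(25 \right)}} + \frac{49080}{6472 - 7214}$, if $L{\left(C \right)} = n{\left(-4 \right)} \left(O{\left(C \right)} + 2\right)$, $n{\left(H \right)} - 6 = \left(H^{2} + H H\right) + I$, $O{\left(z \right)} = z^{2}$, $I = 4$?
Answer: $- \frac{6738719}{99693} \approx -67.595$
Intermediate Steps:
$n{\left(H \right)} = 10 + 2 H^{2}$ ($n{\left(H \right)} = 6 + \left(\left(H^{2} + H H\right) + 4\right) = 6 + \left(\left(H^{2} + H^{2}\right) + 4\right) = 6 + \left(2 H^{2} + 4\right) = 6 + \left(4 + 2 H^{2}\right) = 10 + 2 H^{2}$)
$L{\left(C \right)} = 84 + 42 C^{2}$ ($L{\left(C \right)} = \left(10 + 2 \left(-4\right)^{2}\right) \left(C^{2} + 2\right) = \left(10 + 2 \cdot 16\right) \left(2 + C^{2}\right) = \left(10 + 32\right) \left(2 + C^{2}\right) = 42 \left(2 + C^{2}\right) = 84 + 42 C^{2}$)
$- \frac{38162}{L{\left(25 \right)}} + \frac{49080}{6472 - 7214} = - \frac{38162}{84 + 42 \cdot 25^{2}} + \frac{49080}{6472 - 7214} = - \frac{38162}{84 + 42 \cdot 625} + \frac{49080}{6472 - 7214} = - \frac{38162}{84 + 26250} + \frac{49080}{-742} = - \frac{38162}{26334} + 49080 \left(- \frac{1}{742}\right) = \left(-38162\right) \frac{1}{26334} - \frac{24540}{371} = - \frac{19081}{13167} - \frac{24540}{371} = - \frac{6738719}{99693}$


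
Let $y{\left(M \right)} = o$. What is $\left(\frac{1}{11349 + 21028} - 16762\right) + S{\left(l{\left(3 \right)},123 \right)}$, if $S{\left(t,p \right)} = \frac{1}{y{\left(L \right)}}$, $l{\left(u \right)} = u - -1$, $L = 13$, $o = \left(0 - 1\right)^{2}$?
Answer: $- \frac{542670896}{32377} \approx -16761.0$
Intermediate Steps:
$o = 1$ ($o = \left(-1\right)^{2} = 1$)
$y{\left(M \right)} = 1$
$l{\left(u \right)} = 1 + u$ ($l{\left(u \right)} = u + 1 = 1 + u$)
$S{\left(t,p \right)} = 1$ ($S{\left(t,p \right)} = 1^{-1} = 1$)
$\left(\frac{1}{11349 + 21028} - 16762\right) + S{\left(l{\left(3 \right)},123 \right)} = \left(\frac{1}{11349 + 21028} - 16762\right) + 1 = \left(\frac{1}{32377} - 16762\right) + 1 = - \frac{542703273}{32377} + 1 = - \frac{542670896}{32377}$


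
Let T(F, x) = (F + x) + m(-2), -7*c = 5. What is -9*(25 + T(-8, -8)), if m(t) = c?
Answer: -522/7 ≈ -74.571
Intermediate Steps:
c = -5/7 (c = -1/7*5 = -5/7 ≈ -0.71429)
m(t) = -5/7
T(F, x) = -5/7 + F + x (T(F, x) = (F + x) - 5/7 = -5/7 + F + x)
-9*(25 + T(-8, -8)) = -9*(25 + (-5/7 - 8 - 8)) = -9*(25 - 117/7) = -9*58/7 = -522/7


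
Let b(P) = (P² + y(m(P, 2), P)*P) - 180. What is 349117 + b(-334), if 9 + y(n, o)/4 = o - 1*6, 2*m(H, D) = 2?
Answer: 926757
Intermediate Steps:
m(H, D) = 1 (m(H, D) = (½)*2 = 1)
y(n, o) = -60 + 4*o (y(n, o) = -36 + 4*(o - 1*6) = -36 + 4*(o - 6) = -36 + 4*(-6 + o) = -36 + (-24 + 4*o) = -60 + 4*o)
b(P) = -180 + P² + P*(-60 + 4*P) (b(P) = (P² + (-60 + 4*P)*P) - 180 = (P² + P*(-60 + 4*P)) - 180 = -180 + P² + P*(-60 + 4*P))
349117 + b(-334) = 349117 + (-180 - 60*(-334) + 5*(-334)²) = 349117 + (-180 + 20040 + 5*111556) = 349117 + (-180 + 20040 + 557780) = 349117 + 577640 = 926757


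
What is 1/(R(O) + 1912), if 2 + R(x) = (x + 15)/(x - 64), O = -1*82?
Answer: 146/278927 ≈ 0.00052343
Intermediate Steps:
O = -82
R(x) = -2 + (15 + x)/(-64 + x) (R(x) = -2 + (x + 15)/(x - 64) = -2 + (15 + x)/(-64 + x))
1/(R(O) + 1912) = 1/((143 - 1*(-82))/(-64 - 82) + 1912) = 1/((143 + 82)/(-146) + 1912) = 1/(-1/146*225 + 1912) = 1/(-225/146 + 1912) = 1/(278927/146) = 146/278927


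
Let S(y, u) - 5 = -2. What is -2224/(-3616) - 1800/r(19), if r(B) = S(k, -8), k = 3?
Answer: -135461/226 ≈ -599.38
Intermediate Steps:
S(y, u) = 3 (S(y, u) = 5 - 2 = 3)
r(B) = 3
-2224/(-3616) - 1800/r(19) = -2224/(-3616) - 1800/3 = -2224*(-1/3616) - 1800*1/3 = 139/226 - 600 = -135461/226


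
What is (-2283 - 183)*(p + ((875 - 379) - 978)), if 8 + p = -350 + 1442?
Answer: -1484532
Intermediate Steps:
p = 1084 (p = -8 + (-350 + 1442) = -8 + 1092 = 1084)
(-2283 - 183)*(p + ((875 - 379) - 978)) = (-2283 - 183)*(1084 + ((875 - 379) - 978)) = -2466*(1084 + (496 - 978)) = -2466*(1084 - 482) = -2466*602 = -1484532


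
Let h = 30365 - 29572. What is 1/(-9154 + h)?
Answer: -1/8361 ≈ -0.00011960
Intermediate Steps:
h = 793
1/(-9154 + h) = 1/(-9154 + 793) = 1/(-8361) = -1/8361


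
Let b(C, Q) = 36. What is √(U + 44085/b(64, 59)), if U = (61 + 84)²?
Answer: √800985/6 ≈ 149.16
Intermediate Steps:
U = 21025 (U = 145² = 21025)
√(U + 44085/b(64, 59)) = √(21025 + 44085/36) = √(21025 + 44085*(1/36)) = √(21025 + 14695/12) = √(266995/12) = √800985/6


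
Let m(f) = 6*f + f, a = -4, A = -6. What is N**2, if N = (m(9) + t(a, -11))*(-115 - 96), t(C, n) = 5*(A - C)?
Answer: 125059489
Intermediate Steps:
m(f) = 7*f
t(C, n) = -30 - 5*C (t(C, n) = 5*(-6 - C) = -30 - 5*C)
N = -11183 (N = (7*9 + (-30 - 5*(-4)))*(-115 - 96) = (63 + (-30 + 20))*(-211) = (63 - 10)*(-211) = 53*(-211) = -11183)
N**2 = (-11183)**2 = 125059489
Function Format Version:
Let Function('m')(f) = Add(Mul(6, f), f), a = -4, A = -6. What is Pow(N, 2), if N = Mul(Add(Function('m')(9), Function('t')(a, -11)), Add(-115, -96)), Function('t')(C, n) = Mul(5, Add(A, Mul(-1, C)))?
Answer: 125059489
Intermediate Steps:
Function('m')(f) = Mul(7, f)
Function('t')(C, n) = Add(-30, Mul(-5, C)) (Function('t')(C, n) = Mul(5, Add(-6, Mul(-1, C))) = Add(-30, Mul(-5, C)))
N = -11183 (N = Mul(Add(Mul(7, 9), Add(-30, Mul(-5, -4))), Add(-115, -96)) = Mul(Add(63, Add(-30, 20)), -211) = Mul(Add(63, -10), -211) = Mul(53, -211) = -11183)
Pow(N, 2) = Pow(-11183, 2) = 125059489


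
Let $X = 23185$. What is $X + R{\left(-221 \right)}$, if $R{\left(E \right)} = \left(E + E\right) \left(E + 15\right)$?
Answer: $114237$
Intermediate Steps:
$R{\left(E \right)} = 2 E \left(15 + E\right)$
$X + R{\left(-221 \right)} = 23185 + 2 \left(-221\right) \left(15 - 221\right) = 23185 + 2 \left(-221\right) \left(-206\right) = 23185 + 91052 = 114237$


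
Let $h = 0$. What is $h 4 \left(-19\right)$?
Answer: $0$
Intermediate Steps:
$h 4 \left(-19\right) = 0 \cdot 4 \left(-19\right) = 0 \left(-19\right) = 0$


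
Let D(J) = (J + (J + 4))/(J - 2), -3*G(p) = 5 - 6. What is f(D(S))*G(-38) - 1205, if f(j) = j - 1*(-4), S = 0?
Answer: -3613/3 ≈ -1204.3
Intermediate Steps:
G(p) = ⅓ (G(p) = -(5 - 6)/3 = -⅓*(-1) = ⅓)
D(J) = (4 + 2*J)/(-2 + J) (D(J) = (J + (4 + J))/(-2 + J) = (4 + 2*J)/(-2 + J))
f(j) = 4 + j (f(j) = j + 4 = 4 + j)
f(D(S))*G(-38) - 1205 = (4 + 2*(2 + 0)/(-2 + 0))*(⅓) - 1205 = (4 + 2*2/(-2))*(⅓) - 1205 = (4 + 2*(-½)*2)*(⅓) - 1205 = (4 - 2)*(⅓) - 1205 = 2*(⅓) - 1205 = ⅔ - 1205 = -3613/3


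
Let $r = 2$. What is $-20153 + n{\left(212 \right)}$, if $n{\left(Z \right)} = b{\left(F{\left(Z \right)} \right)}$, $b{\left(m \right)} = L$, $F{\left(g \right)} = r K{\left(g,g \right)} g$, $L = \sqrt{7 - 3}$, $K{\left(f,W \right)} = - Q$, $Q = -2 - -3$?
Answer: $-20151$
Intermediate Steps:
$Q = 1$ ($Q = -2 + 3 = 1$)
$K{\left(f,W \right)} = -1$ ($K{\left(f,W \right)} = \left(-1\right) 1 = -1$)
$L = 2$ ($L = \sqrt{4} = 2$)
$F{\left(g \right)} = - 2 g$ ($F{\left(g \right)} = 2 \left(-1\right) g = - 2 g$)
$b{\left(m \right)} = 2$
$n{\left(Z \right)} = 2$
$-20153 + n{\left(212 \right)} = -20153 + 2 = -20151$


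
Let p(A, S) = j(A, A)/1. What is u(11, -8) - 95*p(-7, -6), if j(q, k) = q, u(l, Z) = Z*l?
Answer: 577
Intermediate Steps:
p(A, S) = A (p(A, S) = A/1 = A*1 = A)
u(11, -8) - 95*p(-7, -6) = -8*11 - 95*(-7) = -88 + 665 = 577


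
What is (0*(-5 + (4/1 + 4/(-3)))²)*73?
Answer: 0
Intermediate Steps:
(0*(-5 + (4/1 + 4/(-3)))²)*73 = (0*(-5 + (4*1 + 4*(-⅓)))²)*73 = (0*(-5 + (4 - 4/3))²)*73 = (0*(-5 + 8/3)²)*73 = (0*(-7/3)²)*73 = (0*(49/9))*73 = 0*73 = 0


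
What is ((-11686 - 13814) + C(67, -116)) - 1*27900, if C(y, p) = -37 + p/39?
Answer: -2084159/39 ≈ -53440.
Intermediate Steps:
C(y, p) = -37 + p/39 (C(y, p) = -37 + p*(1/39) = -37 + p/39)
((-11686 - 13814) + C(67, -116)) - 1*27900 = ((-11686 - 13814) + (-37 + (1/39)*(-116))) - 1*27900 = (-25500 + (-37 - 116/39)) - 27900 = (-25500 - 1559/39) - 27900 = -996059/39 - 27900 = -2084159/39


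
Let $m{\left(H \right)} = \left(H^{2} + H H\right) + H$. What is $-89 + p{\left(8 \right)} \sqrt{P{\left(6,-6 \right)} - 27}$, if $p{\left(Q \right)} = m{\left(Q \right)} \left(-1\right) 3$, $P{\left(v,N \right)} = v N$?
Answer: $-89 - 1224 i \sqrt{7} \approx -89.0 - 3238.4 i$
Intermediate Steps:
$P{\left(v,N \right)} = N v$
$m{\left(H \right)} = H + 2 H^{2}$ ($m{\left(H \right)} = \left(H^{2} + H^{2}\right) + H = 2 H^{2} + H = H + 2 H^{2}$)
$p{\left(Q \right)} = - 3 Q \left(1 + 2 Q\right)$ ($p{\left(Q \right)} = Q \left(1 + 2 Q\right) \left(-1\right) 3 = - Q \left(1 + 2 Q\right) 3 = - 3 Q \left(1 + 2 Q\right)$)
$-89 + p{\left(8 \right)} \sqrt{P{\left(6,-6 \right)} - 27} = -89 + \left(-3\right) 8 \left(1 + 2 \cdot 8\right) \sqrt{\left(-6\right) 6 - 27} = -89 + \left(-3\right) 8 \left(1 + 16\right) \sqrt{-36 - 27} = -89 + \left(-3\right) 8 \cdot 17 \sqrt{-63} = -89 - 408 \cdot 3 i \sqrt{7} = -89 - 1224 i \sqrt{7}$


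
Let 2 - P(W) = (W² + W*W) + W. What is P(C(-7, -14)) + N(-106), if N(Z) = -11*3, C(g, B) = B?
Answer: -409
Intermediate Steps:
N(Z) = -33
P(W) = 2 - W - 2*W² (P(W) = 2 - ((W² + W*W) + W) = 2 - ((W² + W²) + W) = 2 - (2*W² + W) = 2 - (W + 2*W²) = 2 + (-W - 2*W²) = 2 - W - 2*W²)
P(C(-7, -14)) + N(-106) = (2 - 1*(-14) - 2*(-14)²) - 33 = (2 + 14 - 2*196) - 33 = (2 + 14 - 392) - 33 = -376 - 33 = -409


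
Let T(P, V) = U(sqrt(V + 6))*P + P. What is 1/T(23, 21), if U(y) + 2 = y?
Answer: 1/598 + 3*sqrt(3)/598 ≈ 0.010361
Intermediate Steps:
U(y) = -2 + y
T(P, V) = P + P*(-2 + sqrt(6 + V)) (T(P, V) = (-2 + sqrt(V + 6))*P + P = (-2 + sqrt(6 + V))*P + P = P*(-2 + sqrt(6 + V)) + P = P + P*(-2 + sqrt(6 + V)))
1/T(23, 21) = 1/(23*(-1 + sqrt(6 + 21))) = 1/(23*(-1 + sqrt(27))) = 1/(23*(-1 + 3*sqrt(3))) = 1/(-23 + 69*sqrt(3))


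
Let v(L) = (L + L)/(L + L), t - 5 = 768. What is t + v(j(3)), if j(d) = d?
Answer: 774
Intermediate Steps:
t = 773 (t = 5 + 768 = 773)
v(L) = 1 (v(L) = (2*L)/((2*L)) = (2*L)*(1/(2*L)) = 1)
t + v(j(3)) = 773 + 1 = 774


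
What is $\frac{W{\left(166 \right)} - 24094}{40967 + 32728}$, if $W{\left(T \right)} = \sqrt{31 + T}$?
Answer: $- \frac{24094}{73695} + \frac{\sqrt{197}}{73695} \approx -0.32675$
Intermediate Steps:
$\frac{W{\left(166 \right)} - 24094}{40967 + 32728} = \frac{\sqrt{31 + 166} - 24094}{40967 + 32728} = \frac{\sqrt{197} - 24094}{73695} = \left(-24094 + \sqrt{197}\right) \frac{1}{73695} = - \frac{24094}{73695} + \frac{\sqrt{197}}{73695}$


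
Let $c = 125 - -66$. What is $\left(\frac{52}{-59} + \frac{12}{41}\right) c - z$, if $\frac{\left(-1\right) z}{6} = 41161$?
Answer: $\frac{597138770}{2419} \approx 2.4685 \cdot 10^{5}$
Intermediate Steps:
$c = 191$ ($c = 125 + 66 = 191$)
$z = -246966$ ($z = \left(-6\right) 41161 = -246966$)
$\left(\frac{52}{-59} + \frac{12}{41}\right) c - z = \left(\frac{52}{-59} + \frac{12}{41}\right) 191 - -246966 = \left(52 \left(- \frac{1}{59}\right) + 12 \cdot \frac{1}{41}\right) 191 + 246966 = \left(- \frac{52}{59} + \frac{12}{41}\right) 191 + 246966 = \left(- \frac{1424}{2419}\right) 191 + 246966 = - \frac{271984}{2419} + 246966 = \frac{597138770}{2419}$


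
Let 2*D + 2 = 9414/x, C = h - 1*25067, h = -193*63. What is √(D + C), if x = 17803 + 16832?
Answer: 3*I*√551317551730/11545 ≈ 192.94*I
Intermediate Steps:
h = -12159
x = 34635
C = -37226 (C = -12159 - 1*25067 = -12159 - 25067 = -37226)
D = -9976/11545 (D = -1 + (9414/34635)/2 = -1 + (9414*(1/34635))/2 = -1 + (½)*(3138/11545) = -1 + 1569/11545 = -9976/11545 ≈ -0.86410)
√(D + C) = √(-9976/11545 - 37226) = √(-429784146/11545) = 3*I*√551317551730/11545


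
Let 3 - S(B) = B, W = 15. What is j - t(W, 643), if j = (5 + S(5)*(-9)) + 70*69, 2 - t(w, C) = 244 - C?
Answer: 4452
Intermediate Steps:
S(B) = 3 - B
t(w, C) = -242 + C (t(w, C) = 2 - (244 - C) = 2 + (-244 + C) = -242 + C)
j = 4853 (j = (5 + (3 - 1*5)*(-9)) + 70*69 = (5 + (3 - 5)*(-9)) + 4830 = (5 - 2*(-9)) + 4830 = (5 + 18) + 4830 = 23 + 4830 = 4853)
j - t(W, 643) = 4853 - (-242 + 643) = 4853 - 1*401 = 4853 - 401 = 4452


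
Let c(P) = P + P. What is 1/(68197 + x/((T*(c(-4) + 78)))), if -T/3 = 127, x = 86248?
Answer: 13335/909363871 ≈ 1.4664e-5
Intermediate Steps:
T = -381 (T = -3*127 = -381)
c(P) = 2*P
1/(68197 + x/((T*(c(-4) + 78)))) = 1/(68197 + 86248/((-381*(2*(-4) + 78)))) = 1/(68197 + 86248/((-381*(-8 + 78)))) = 1/(68197 + 86248/((-381*70))) = 1/(68197 + 86248/(-26670)) = 1/(68197 + 86248*(-1/26670)) = 1/(68197 - 43124/13335) = 1/(909363871/13335) = 13335/909363871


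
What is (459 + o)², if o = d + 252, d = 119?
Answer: 688900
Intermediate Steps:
o = 371 (o = 119 + 252 = 371)
(459 + o)² = (459 + 371)² = 830² = 688900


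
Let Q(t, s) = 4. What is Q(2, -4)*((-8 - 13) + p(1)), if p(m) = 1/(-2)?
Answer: -86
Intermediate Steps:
p(m) = -1/2 (p(m) = 1*(-1/2) = -1/2)
Q(2, -4)*((-8 - 13) + p(1)) = 4*((-8 - 13) - 1/2) = 4*(-21 - 1/2) = 4*(-43/2) = -86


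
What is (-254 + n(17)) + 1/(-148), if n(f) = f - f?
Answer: -37593/148 ≈ -254.01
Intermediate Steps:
n(f) = 0
(-254 + n(17)) + 1/(-148) = (-254 + 0) + 1/(-148) = -254 - 1/148 = -37593/148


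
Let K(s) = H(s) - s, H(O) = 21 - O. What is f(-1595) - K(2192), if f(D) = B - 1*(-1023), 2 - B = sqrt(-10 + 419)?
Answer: 5388 - sqrt(409) ≈ 5367.8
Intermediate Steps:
B = 2 - sqrt(409) (B = 2 - sqrt(-10 + 419) = 2 - sqrt(409) ≈ -18.224)
K(s) = 21 - 2*s (K(s) = (21 - s) - s = 21 - 2*s)
f(D) = 1025 - sqrt(409) (f(D) = (2 - sqrt(409)) - 1*(-1023) = (2 - sqrt(409)) + 1023 = 1025 - sqrt(409))
f(-1595) - K(2192) = (1025 - sqrt(409)) - (21 - 2*2192) = (1025 - sqrt(409)) - (21 - 4384) = (1025 - sqrt(409)) - 1*(-4363) = (1025 - sqrt(409)) + 4363 = 5388 - sqrt(409)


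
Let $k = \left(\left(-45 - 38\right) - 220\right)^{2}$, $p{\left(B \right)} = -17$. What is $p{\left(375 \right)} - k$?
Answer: $-91826$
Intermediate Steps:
$k = 91809$ ($k = \left(-83 - 220\right)^{2} = \left(-303\right)^{2} = 91809$)
$p{\left(375 \right)} - k = -17 - 91809 = -91826$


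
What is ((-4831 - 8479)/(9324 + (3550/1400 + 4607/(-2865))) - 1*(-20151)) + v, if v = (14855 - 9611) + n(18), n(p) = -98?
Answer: 18922244319403/748045699 ≈ 25296.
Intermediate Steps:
v = 5146 (v = (14855 - 9611) - 98 = 5244 - 98 = 5146)
((-4831 - 8479)/(9324 + (3550/1400 + 4607/(-2865))) - 1*(-20151)) + v = ((-4831 - 8479)/(9324 + (3550/1400 + 4607/(-2865))) - 1*(-20151)) + 5146 = (-13310/(9324 + (3550*(1/1400) + 4607*(-1/2865))) + 20151) + 5146 = (-13310/(9324 + (71/28 - 4607/2865)) + 20151) + 5146 = (-13310/(9324 + 74419/80220) + 20151) + 5146 = (-13310/748045699/80220 + 20151) + 5146 = (-13310*80220/748045699 + 20151) + 5146 = (-1067728200/748045699 + 20151) + 5146 = 15072801152349/748045699 + 5146 = 18922244319403/748045699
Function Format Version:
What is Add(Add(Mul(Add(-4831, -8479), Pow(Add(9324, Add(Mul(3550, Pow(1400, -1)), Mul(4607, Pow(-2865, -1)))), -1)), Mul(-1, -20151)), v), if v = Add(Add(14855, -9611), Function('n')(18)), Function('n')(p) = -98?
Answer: Rational(18922244319403, 748045699) ≈ 25296.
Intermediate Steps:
v = 5146 (v = Add(Add(14855, -9611), -98) = Add(5244, -98) = 5146)
Add(Add(Mul(Add(-4831, -8479), Pow(Add(9324, Add(Mul(3550, Pow(1400, -1)), Mul(4607, Pow(-2865, -1)))), -1)), Mul(-1, -20151)), v) = Add(Add(Mul(Add(-4831, -8479), Pow(Add(9324, Add(Mul(3550, Pow(1400, -1)), Mul(4607, Pow(-2865, -1)))), -1)), Mul(-1, -20151)), 5146) = Add(Add(Mul(-13310, Pow(Add(9324, Add(Mul(3550, Rational(1, 1400)), Mul(4607, Rational(-1, 2865)))), -1)), 20151), 5146) = Add(Add(Mul(-13310, Pow(Add(9324, Add(Rational(71, 28), Rational(-4607, 2865))), -1)), 20151), 5146) = Add(Add(Mul(-13310, Pow(Add(9324, Rational(74419, 80220)), -1)), 20151), 5146) = Add(Add(Mul(-13310, Pow(Rational(748045699, 80220), -1)), 20151), 5146) = Add(Add(Mul(-13310, Rational(80220, 748045699)), 20151), 5146) = Add(Add(Rational(-1067728200, 748045699), 20151), 5146) = Add(Rational(15072801152349, 748045699), 5146) = Rational(18922244319403, 748045699)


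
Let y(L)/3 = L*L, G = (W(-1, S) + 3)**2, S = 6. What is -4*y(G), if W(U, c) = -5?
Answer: -192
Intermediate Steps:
G = 4 (G = (-5 + 3)**2 = (-2)**2 = 4)
y(L) = 3*L**2 (y(L) = 3*(L*L) = 3*L**2)
-4*y(G) = -12*4**2 = -12*16 = -4*48 = -192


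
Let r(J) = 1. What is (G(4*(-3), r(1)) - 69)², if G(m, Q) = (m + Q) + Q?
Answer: 6241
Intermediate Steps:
G(m, Q) = m + 2*Q (G(m, Q) = (Q + m) + Q = m + 2*Q)
(G(4*(-3), r(1)) - 69)² = ((4*(-3) + 2*1) - 69)² = ((-12 + 2) - 69)² = (-10 - 69)² = (-79)² = 6241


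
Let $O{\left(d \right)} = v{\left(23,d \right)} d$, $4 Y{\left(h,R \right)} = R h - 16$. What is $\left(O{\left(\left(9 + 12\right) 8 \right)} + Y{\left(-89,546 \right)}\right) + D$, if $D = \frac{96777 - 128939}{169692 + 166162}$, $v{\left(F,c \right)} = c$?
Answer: $\frac{5397645399}{335854} \approx 16071.0$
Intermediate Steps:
$Y{\left(h,R \right)} = -4 + \frac{R h}{4}$ ($Y{\left(h,R \right)} = \frac{R h - 16}{4} = \frac{-16 + R h}{4} = -4 + \frac{R h}{4}$)
$D = - \frac{16081}{167927}$ ($D = - \frac{32162}{335854} = \left(-32162\right) \frac{1}{335854} = - \frac{16081}{167927} \approx -0.095762$)
$O{\left(d \right)} = d^{2}$ ($O{\left(d \right)} = d d = d^{2}$)
$\left(O{\left(\left(9 + 12\right) 8 \right)} + Y{\left(-89,546 \right)}\right) + D = \left(\left(\left(9 + 12\right) 8\right)^{2} + \left(-4 + \frac{1}{4} \cdot 546 \left(-89\right)\right)\right) - \frac{16081}{167927} = \left(\left(21 \cdot 8\right)^{2} - \frac{24305}{2}\right) - \frac{16081}{167927} = \left(168^{2} - \frac{24305}{2}\right) - \frac{16081}{167927} = \left(28224 - \frac{24305}{2}\right) - \frac{16081}{167927} = \frac{32143}{2} - \frac{16081}{167927} = \frac{5397645399}{335854}$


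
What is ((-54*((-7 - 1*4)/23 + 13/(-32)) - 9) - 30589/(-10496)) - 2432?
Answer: -577042869/241408 ≈ -2390.3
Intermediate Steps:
((-54*((-7 - 1*4)/23 + 13/(-32)) - 9) - 30589/(-10496)) - 2432 = ((-54*((-7 - 4)*(1/23) + 13*(-1/32)) - 9) - 30589*(-1/10496)) - 2432 = ((-54*(-11*1/23 - 13/32) - 9) + 30589/10496) - 2432 = ((-54*(-11/23 - 13/32) - 9) + 30589/10496) - 2432 = ((-54*(-651/736) - 9) + 30589/10496) - 2432 = ((17577/368 - 9) + 30589/10496) - 2432 = (14265/368 + 30589/10496) - 2432 = 10061387/241408 - 2432 = -577042869/241408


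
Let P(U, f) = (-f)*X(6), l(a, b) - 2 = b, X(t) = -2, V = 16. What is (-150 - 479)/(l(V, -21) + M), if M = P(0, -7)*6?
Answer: 629/103 ≈ 6.1068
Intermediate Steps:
l(a, b) = 2 + b
P(U, f) = 2*f (P(U, f) = -f*(-2) = 2*f)
M = -84 (M = (2*(-7))*6 = -14*6 = -84)
(-150 - 479)/(l(V, -21) + M) = (-150 - 479)/((2 - 21) - 84) = -629/(-19 - 84) = -629/(-103) = -629*(-1/103) = 629/103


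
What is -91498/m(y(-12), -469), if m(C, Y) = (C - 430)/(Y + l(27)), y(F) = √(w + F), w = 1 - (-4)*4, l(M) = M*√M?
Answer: -3690480332/36979 - 42912562*√5/184895 + 7411338*√15/184895 + 637375068*√3/36979 ≈ -70309.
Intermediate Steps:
l(M) = M^(3/2)
w = 17 (w = 1 - 1*(-16) = 1 + 16 = 17)
y(F) = √(17 + F)
m(C, Y) = (-430 + C)/(Y + 81*√3) (m(C, Y) = (C - 430)/(Y + 27^(3/2)) = (-430 + C)/(Y + 81*√3))
-91498/m(y(-12), -469) = -91498*(-469 + 81*√3)/(-430 + √(17 - 12)) = -91498*(-469 + 81*√3)/(-430 + √5)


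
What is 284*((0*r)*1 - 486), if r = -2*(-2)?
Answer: -138024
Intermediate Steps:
r = 4
284*((0*r)*1 - 486) = 284*((0*4)*1 - 486) = 284*(0*1 - 486) = 284*(0 - 486) = 284*(-486) = -138024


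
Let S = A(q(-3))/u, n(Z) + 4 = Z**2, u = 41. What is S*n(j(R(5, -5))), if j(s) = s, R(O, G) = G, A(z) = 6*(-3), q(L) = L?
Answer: -378/41 ≈ -9.2195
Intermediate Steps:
A(z) = -18
n(Z) = -4 + Z**2
S = -18/41 ≈ -0.43902
S*n(j(R(5, -5))) = -18*(-4 + (-5)**2)/41 = -18*(-4 + 25)/41 = -18/41*21 = -378/41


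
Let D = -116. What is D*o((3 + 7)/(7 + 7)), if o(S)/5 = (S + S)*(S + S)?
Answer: -58000/49 ≈ -1183.7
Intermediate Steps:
o(S) = 20*S**2 (o(S) = 5*((S + S)*(S + S)) = 5*((2*S)*(2*S)) = 5*(4*S**2) = 20*S**2)
D*o((3 + 7)/(7 + 7)) = -2320*((3 + 7)/(7 + 7))**2 = -2320*(10/14)**2 = -2320*(10*(1/14))**2 = -2320*(5/7)**2 = -2320*25/49 = -116*500/49 = -58000/49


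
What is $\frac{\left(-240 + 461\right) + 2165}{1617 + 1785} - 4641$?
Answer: $- \frac{7893148}{1701} \approx -4640.3$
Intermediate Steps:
$\frac{\left(-240 + 461\right) + 2165}{1617 + 1785} - 4641 = \frac{221 + 2165}{3402} - 4641 = 2386 \cdot \frac{1}{3402} - 4641 = \frac{1193}{1701} - 4641 = - \frac{7893148}{1701}$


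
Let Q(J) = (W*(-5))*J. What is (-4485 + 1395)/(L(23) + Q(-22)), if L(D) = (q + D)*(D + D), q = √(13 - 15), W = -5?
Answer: -65405/10929 + 11845*I*√2/21858 ≈ -5.9845 + 0.76637*I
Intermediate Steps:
Q(J) = 25*J (Q(J) = (-5*(-5))*J = 25*J)
q = I*√2 (q = √(-2) = I*√2 ≈ 1.4142*I)
L(D) = 2*D*(D + I*√2) (L(D) = (I*√2 + D)*(D + D) = (D + I*√2)*(2*D) = 2*D*(D + I*√2))
(-4485 + 1395)/(L(23) + Q(-22)) = (-4485 + 1395)/(2*23*(23 + I*√2) + 25*(-22)) = -3090/((1058 + 46*I*√2) - 550) = -3090/(508 + 46*I*√2)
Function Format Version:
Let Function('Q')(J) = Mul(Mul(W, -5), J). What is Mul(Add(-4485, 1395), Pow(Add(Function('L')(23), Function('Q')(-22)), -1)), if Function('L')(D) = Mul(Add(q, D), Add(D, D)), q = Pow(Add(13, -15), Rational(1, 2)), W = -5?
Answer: Add(Rational(-65405, 10929), Mul(Rational(11845, 21858), I, Pow(2, Rational(1, 2)))) ≈ Add(-5.9845, Mul(0.76637, I))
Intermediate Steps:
Function('Q')(J) = Mul(25, J) (Function('Q')(J) = Mul(Mul(-5, -5), J) = Mul(25, J))
q = Mul(I, Pow(2, Rational(1, 2))) (q = Pow(-2, Rational(1, 2)) = Mul(I, Pow(2, Rational(1, 2))) ≈ Mul(1.4142, I))
Function('L')(D) = Mul(2, D, Add(D, Mul(I, Pow(2, Rational(1, 2))))) (Function('L')(D) = Mul(Add(Mul(I, Pow(2, Rational(1, 2))), D), Add(D, D)) = Mul(Add(D, Mul(I, Pow(2, Rational(1, 2)))), Mul(2, D)) = Mul(2, D, Add(D, Mul(I, Pow(2, Rational(1, 2))))))
Mul(Add(-4485, 1395), Pow(Add(Function('L')(23), Function('Q')(-22)), -1)) = Mul(Add(-4485, 1395), Pow(Add(Mul(2, 23, Add(23, Mul(I, Pow(2, Rational(1, 2))))), Mul(25, -22)), -1)) = Mul(-3090, Pow(Add(Add(1058, Mul(46, I, Pow(2, Rational(1, 2)))), -550), -1)) = Mul(-3090, Pow(Add(508, Mul(46, I, Pow(2, Rational(1, 2)))), -1))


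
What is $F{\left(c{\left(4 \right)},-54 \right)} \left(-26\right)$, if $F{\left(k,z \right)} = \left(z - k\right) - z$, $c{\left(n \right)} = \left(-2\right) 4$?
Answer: $-208$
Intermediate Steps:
$c{\left(n \right)} = -8$
$F{\left(k,z \right)} = - k$
$F{\left(c{\left(4 \right)},-54 \right)} \left(-26\right) = \left(-1\right) \left(-8\right) \left(-26\right) = 8 \left(-26\right) = -208$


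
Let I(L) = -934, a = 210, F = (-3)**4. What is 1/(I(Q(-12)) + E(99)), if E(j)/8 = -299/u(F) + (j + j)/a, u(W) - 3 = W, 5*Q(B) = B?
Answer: -15/14324 ≈ -0.0010472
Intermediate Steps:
Q(B) = B/5
F = 81
u(W) = 3 + W
E(j) = -598/21 + 8*j/105 (E(j) = 8*(-299/(3 + 81) + (j + j)/210) = 8*(-299/84 + (2*j)*(1/210)) = 8*(-299*1/84 + j/105) = 8*(-299/84 + j/105) = -598/21 + 8*j/105)
1/(I(Q(-12)) + E(99)) = 1/(-934 + (-598/21 + (8/105)*99)) = 1/(-934 + (-598/21 + 264/35)) = 1/(-934 - 314/15) = 1/(-14324/15) = -15/14324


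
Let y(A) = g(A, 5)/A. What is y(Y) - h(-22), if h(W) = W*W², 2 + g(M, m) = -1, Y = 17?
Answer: 181013/17 ≈ 10648.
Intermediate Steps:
g(M, m) = -3 (g(M, m) = -2 - 1 = -3)
y(A) = -3/A
h(W) = W³
y(Y) - h(-22) = -3/17 - 1*(-22)³ = -3*1/17 - 1*(-10648) = -3/17 + 10648 = 181013/17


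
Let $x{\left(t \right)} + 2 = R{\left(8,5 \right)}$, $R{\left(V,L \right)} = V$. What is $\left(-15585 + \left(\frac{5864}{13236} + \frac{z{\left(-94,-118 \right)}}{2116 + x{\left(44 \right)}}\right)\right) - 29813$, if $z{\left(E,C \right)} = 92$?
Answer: $- \frac{159383815262}{3510849} \approx -45398.0$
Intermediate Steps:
$x{\left(t \right)} = 6$ ($x{\left(t \right)} = -2 + 8 = 6$)
$\left(-15585 + \left(\frac{5864}{13236} + \frac{z{\left(-94,-118 \right)}}{2116 + x{\left(44 \right)}}\right)\right) - 29813 = \left(-15585 + \left(\frac{5864}{13236} + \frac{92}{2116 + 6}\right)\right) - 29813 = \left(-15585 + \left(5864 \cdot \frac{1}{13236} + \frac{92}{2122}\right)\right) - 29813 = \left(-15585 + \left(\frac{1466}{3309} + 92 \cdot \frac{1}{2122}\right)\right) - 29813 = \left(-15585 + \left(\frac{1466}{3309} + \frac{46}{1061}\right)\right) - 29813 = \left(-15585 + \frac{1707640}{3510849}\right) - 29813 = - \frac{54714874025}{3510849} - 29813 = - \frac{159383815262}{3510849}$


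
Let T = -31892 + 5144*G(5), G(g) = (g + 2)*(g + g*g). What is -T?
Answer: -1048348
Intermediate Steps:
G(g) = (2 + g)*(g + g**2)
T = 1048348 (T = -31892 + 5144*(5*(2 + 5**2 + 3*5)) = -31892 + 5144*(5*(2 + 25 + 15)) = -31892 + 5144*(5*42) = -31892 + 5144*210 = -31892 + 1080240 = 1048348)
-T = -1*1048348 = -1048348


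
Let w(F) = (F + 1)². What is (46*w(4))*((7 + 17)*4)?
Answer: 110400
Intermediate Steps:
w(F) = (1 + F)²
(46*w(4))*((7 + 17)*4) = (46*(1 + 4)²)*((7 + 17)*4) = (46*5²)*(24*4) = (46*25)*96 = 1150*96 = 110400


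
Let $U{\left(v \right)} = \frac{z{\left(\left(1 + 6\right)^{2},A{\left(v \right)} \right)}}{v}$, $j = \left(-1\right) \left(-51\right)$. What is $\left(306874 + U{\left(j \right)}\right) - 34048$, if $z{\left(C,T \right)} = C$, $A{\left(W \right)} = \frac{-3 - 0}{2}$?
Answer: $\frac{13914175}{51} \approx 2.7283 \cdot 10^{5}$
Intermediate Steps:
$A{\left(W \right)} = - \frac{3}{2}$ ($A{\left(W \right)} = \left(-3 + 0\right) \frac{1}{2} = \left(-3\right) \frac{1}{2} = - \frac{3}{2}$)
$j = 51$
$U{\left(v \right)} = \frac{49}{v}$ ($U{\left(v \right)} = \frac{\left(1 + 6\right)^{2}}{v} = \frac{7^{2}}{v} = \frac{49}{v}$)
$\left(306874 + U{\left(j \right)}\right) - 34048 = \left(306874 + \frac{49}{51}\right) - 34048 = \frac{15650623}{51} - 34048 = \frac{13914175}{51}$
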